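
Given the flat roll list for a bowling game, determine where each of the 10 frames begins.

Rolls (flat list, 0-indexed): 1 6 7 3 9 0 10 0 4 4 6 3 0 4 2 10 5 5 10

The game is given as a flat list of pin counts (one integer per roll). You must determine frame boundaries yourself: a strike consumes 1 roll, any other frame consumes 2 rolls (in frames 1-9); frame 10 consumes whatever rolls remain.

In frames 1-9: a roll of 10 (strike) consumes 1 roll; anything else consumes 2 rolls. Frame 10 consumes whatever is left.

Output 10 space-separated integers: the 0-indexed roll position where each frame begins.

Frame 1 starts at roll index 0: rolls=1,6 (sum=7), consumes 2 rolls
Frame 2 starts at roll index 2: rolls=7,3 (sum=10), consumes 2 rolls
Frame 3 starts at roll index 4: rolls=9,0 (sum=9), consumes 2 rolls
Frame 4 starts at roll index 6: roll=10 (strike), consumes 1 roll
Frame 5 starts at roll index 7: rolls=0,4 (sum=4), consumes 2 rolls
Frame 6 starts at roll index 9: rolls=4,6 (sum=10), consumes 2 rolls
Frame 7 starts at roll index 11: rolls=3,0 (sum=3), consumes 2 rolls
Frame 8 starts at roll index 13: rolls=4,2 (sum=6), consumes 2 rolls
Frame 9 starts at roll index 15: roll=10 (strike), consumes 1 roll
Frame 10 starts at roll index 16: 3 remaining rolls

Answer: 0 2 4 6 7 9 11 13 15 16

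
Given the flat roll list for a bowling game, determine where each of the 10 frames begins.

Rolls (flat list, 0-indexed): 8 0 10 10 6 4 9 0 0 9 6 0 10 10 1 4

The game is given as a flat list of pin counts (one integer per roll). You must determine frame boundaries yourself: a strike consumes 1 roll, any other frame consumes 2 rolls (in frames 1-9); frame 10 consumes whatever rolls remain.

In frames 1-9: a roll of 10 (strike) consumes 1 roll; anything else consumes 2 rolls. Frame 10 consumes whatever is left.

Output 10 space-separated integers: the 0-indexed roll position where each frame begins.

Answer: 0 2 3 4 6 8 10 12 13 14

Derivation:
Frame 1 starts at roll index 0: rolls=8,0 (sum=8), consumes 2 rolls
Frame 2 starts at roll index 2: roll=10 (strike), consumes 1 roll
Frame 3 starts at roll index 3: roll=10 (strike), consumes 1 roll
Frame 4 starts at roll index 4: rolls=6,4 (sum=10), consumes 2 rolls
Frame 5 starts at roll index 6: rolls=9,0 (sum=9), consumes 2 rolls
Frame 6 starts at roll index 8: rolls=0,9 (sum=9), consumes 2 rolls
Frame 7 starts at roll index 10: rolls=6,0 (sum=6), consumes 2 rolls
Frame 8 starts at roll index 12: roll=10 (strike), consumes 1 roll
Frame 9 starts at roll index 13: roll=10 (strike), consumes 1 roll
Frame 10 starts at roll index 14: 2 remaining rolls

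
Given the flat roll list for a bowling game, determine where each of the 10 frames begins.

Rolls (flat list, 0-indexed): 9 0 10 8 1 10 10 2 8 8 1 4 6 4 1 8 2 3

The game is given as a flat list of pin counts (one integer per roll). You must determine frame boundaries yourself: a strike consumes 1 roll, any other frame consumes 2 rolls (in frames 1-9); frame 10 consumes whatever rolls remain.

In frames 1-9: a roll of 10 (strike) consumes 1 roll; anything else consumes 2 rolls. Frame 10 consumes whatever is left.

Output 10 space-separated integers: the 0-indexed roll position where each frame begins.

Frame 1 starts at roll index 0: rolls=9,0 (sum=9), consumes 2 rolls
Frame 2 starts at roll index 2: roll=10 (strike), consumes 1 roll
Frame 3 starts at roll index 3: rolls=8,1 (sum=9), consumes 2 rolls
Frame 4 starts at roll index 5: roll=10 (strike), consumes 1 roll
Frame 5 starts at roll index 6: roll=10 (strike), consumes 1 roll
Frame 6 starts at roll index 7: rolls=2,8 (sum=10), consumes 2 rolls
Frame 7 starts at roll index 9: rolls=8,1 (sum=9), consumes 2 rolls
Frame 8 starts at roll index 11: rolls=4,6 (sum=10), consumes 2 rolls
Frame 9 starts at roll index 13: rolls=4,1 (sum=5), consumes 2 rolls
Frame 10 starts at roll index 15: 3 remaining rolls

Answer: 0 2 3 5 6 7 9 11 13 15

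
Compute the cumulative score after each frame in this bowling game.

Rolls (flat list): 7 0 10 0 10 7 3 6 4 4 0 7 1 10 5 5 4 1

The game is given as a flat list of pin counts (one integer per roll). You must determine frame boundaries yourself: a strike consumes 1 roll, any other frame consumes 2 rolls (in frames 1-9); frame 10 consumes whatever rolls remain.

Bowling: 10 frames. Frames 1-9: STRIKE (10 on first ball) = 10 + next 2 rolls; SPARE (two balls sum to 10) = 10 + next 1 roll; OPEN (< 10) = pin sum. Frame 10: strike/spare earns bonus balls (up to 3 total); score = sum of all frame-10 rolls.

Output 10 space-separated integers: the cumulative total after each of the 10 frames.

Frame 1: OPEN (7+0=7). Cumulative: 7
Frame 2: STRIKE. 10 + next two rolls (0+10) = 20. Cumulative: 27
Frame 3: SPARE (0+10=10). 10 + next roll (7) = 17. Cumulative: 44
Frame 4: SPARE (7+3=10). 10 + next roll (6) = 16. Cumulative: 60
Frame 5: SPARE (6+4=10). 10 + next roll (4) = 14. Cumulative: 74
Frame 6: OPEN (4+0=4). Cumulative: 78
Frame 7: OPEN (7+1=8). Cumulative: 86
Frame 8: STRIKE. 10 + next two rolls (5+5) = 20. Cumulative: 106
Frame 9: SPARE (5+5=10). 10 + next roll (4) = 14. Cumulative: 120
Frame 10: OPEN. Sum of all frame-10 rolls (4+1) = 5. Cumulative: 125

Answer: 7 27 44 60 74 78 86 106 120 125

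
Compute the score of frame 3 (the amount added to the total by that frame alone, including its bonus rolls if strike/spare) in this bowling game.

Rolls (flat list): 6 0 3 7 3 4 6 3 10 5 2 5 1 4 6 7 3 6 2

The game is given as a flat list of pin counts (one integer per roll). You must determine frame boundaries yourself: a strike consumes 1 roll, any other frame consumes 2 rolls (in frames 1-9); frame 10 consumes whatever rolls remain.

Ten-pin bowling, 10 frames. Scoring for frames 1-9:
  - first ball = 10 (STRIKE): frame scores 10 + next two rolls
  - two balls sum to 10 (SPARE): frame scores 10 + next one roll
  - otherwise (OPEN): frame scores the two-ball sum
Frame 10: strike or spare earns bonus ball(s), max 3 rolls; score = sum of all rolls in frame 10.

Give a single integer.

Frame 1: OPEN (6+0=6). Cumulative: 6
Frame 2: SPARE (3+7=10). 10 + next roll (3) = 13. Cumulative: 19
Frame 3: OPEN (3+4=7). Cumulative: 26
Frame 4: OPEN (6+3=9). Cumulative: 35
Frame 5: STRIKE. 10 + next two rolls (5+2) = 17. Cumulative: 52

Answer: 7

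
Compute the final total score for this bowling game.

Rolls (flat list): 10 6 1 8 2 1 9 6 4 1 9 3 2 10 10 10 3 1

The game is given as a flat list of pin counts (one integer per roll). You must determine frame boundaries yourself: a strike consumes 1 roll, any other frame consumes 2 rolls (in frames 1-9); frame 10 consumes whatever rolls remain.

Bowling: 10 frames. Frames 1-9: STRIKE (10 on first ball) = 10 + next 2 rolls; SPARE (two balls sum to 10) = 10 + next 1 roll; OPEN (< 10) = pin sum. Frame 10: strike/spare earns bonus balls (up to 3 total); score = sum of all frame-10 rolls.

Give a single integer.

Frame 1: STRIKE. 10 + next two rolls (6+1) = 17. Cumulative: 17
Frame 2: OPEN (6+1=7). Cumulative: 24
Frame 3: SPARE (8+2=10). 10 + next roll (1) = 11. Cumulative: 35
Frame 4: SPARE (1+9=10). 10 + next roll (6) = 16. Cumulative: 51
Frame 5: SPARE (6+4=10). 10 + next roll (1) = 11. Cumulative: 62
Frame 6: SPARE (1+9=10). 10 + next roll (3) = 13. Cumulative: 75
Frame 7: OPEN (3+2=5). Cumulative: 80
Frame 8: STRIKE. 10 + next two rolls (10+10) = 30. Cumulative: 110
Frame 9: STRIKE. 10 + next two rolls (10+3) = 23. Cumulative: 133
Frame 10: STRIKE. Sum of all frame-10 rolls (10+3+1) = 14. Cumulative: 147

Answer: 147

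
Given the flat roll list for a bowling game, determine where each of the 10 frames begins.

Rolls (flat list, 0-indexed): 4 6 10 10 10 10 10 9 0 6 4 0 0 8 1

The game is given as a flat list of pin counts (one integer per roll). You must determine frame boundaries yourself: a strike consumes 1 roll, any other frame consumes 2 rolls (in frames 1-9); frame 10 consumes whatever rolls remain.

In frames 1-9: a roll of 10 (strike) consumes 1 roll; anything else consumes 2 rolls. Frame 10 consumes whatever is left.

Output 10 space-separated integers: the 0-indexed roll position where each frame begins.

Frame 1 starts at roll index 0: rolls=4,6 (sum=10), consumes 2 rolls
Frame 2 starts at roll index 2: roll=10 (strike), consumes 1 roll
Frame 3 starts at roll index 3: roll=10 (strike), consumes 1 roll
Frame 4 starts at roll index 4: roll=10 (strike), consumes 1 roll
Frame 5 starts at roll index 5: roll=10 (strike), consumes 1 roll
Frame 6 starts at roll index 6: roll=10 (strike), consumes 1 roll
Frame 7 starts at roll index 7: rolls=9,0 (sum=9), consumes 2 rolls
Frame 8 starts at roll index 9: rolls=6,4 (sum=10), consumes 2 rolls
Frame 9 starts at roll index 11: rolls=0,0 (sum=0), consumes 2 rolls
Frame 10 starts at roll index 13: 2 remaining rolls

Answer: 0 2 3 4 5 6 7 9 11 13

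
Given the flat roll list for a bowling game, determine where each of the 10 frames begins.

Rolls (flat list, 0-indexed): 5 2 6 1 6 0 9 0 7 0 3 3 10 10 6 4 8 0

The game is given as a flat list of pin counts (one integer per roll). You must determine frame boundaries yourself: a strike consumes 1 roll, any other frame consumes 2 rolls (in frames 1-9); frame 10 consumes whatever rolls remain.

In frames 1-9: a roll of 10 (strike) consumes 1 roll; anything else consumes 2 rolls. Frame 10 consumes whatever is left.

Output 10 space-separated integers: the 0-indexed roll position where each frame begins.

Answer: 0 2 4 6 8 10 12 13 14 16

Derivation:
Frame 1 starts at roll index 0: rolls=5,2 (sum=7), consumes 2 rolls
Frame 2 starts at roll index 2: rolls=6,1 (sum=7), consumes 2 rolls
Frame 3 starts at roll index 4: rolls=6,0 (sum=6), consumes 2 rolls
Frame 4 starts at roll index 6: rolls=9,0 (sum=9), consumes 2 rolls
Frame 5 starts at roll index 8: rolls=7,0 (sum=7), consumes 2 rolls
Frame 6 starts at roll index 10: rolls=3,3 (sum=6), consumes 2 rolls
Frame 7 starts at roll index 12: roll=10 (strike), consumes 1 roll
Frame 8 starts at roll index 13: roll=10 (strike), consumes 1 roll
Frame 9 starts at roll index 14: rolls=6,4 (sum=10), consumes 2 rolls
Frame 10 starts at roll index 16: 2 remaining rolls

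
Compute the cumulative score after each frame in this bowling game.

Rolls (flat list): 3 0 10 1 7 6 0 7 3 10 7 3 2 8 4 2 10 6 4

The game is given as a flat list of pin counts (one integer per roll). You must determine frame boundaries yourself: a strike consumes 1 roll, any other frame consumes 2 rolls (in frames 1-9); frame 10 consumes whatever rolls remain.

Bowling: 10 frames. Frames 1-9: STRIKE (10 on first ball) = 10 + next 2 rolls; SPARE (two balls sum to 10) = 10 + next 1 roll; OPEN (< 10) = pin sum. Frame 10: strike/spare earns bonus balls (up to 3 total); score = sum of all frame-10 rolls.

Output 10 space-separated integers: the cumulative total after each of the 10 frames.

Answer: 3 21 29 35 55 75 87 101 107 127

Derivation:
Frame 1: OPEN (3+0=3). Cumulative: 3
Frame 2: STRIKE. 10 + next two rolls (1+7) = 18. Cumulative: 21
Frame 3: OPEN (1+7=8). Cumulative: 29
Frame 4: OPEN (6+0=6). Cumulative: 35
Frame 5: SPARE (7+3=10). 10 + next roll (10) = 20. Cumulative: 55
Frame 6: STRIKE. 10 + next two rolls (7+3) = 20. Cumulative: 75
Frame 7: SPARE (7+3=10). 10 + next roll (2) = 12. Cumulative: 87
Frame 8: SPARE (2+8=10). 10 + next roll (4) = 14. Cumulative: 101
Frame 9: OPEN (4+2=6). Cumulative: 107
Frame 10: STRIKE. Sum of all frame-10 rolls (10+6+4) = 20. Cumulative: 127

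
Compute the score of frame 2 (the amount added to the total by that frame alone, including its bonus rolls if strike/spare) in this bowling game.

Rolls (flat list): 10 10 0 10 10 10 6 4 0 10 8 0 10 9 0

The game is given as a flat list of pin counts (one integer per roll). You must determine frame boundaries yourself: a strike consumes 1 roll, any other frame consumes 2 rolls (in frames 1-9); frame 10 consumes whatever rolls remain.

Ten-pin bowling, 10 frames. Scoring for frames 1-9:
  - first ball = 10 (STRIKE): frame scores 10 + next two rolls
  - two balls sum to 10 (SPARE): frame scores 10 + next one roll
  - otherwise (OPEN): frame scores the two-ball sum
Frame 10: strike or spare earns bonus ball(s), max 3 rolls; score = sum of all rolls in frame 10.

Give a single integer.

Answer: 20

Derivation:
Frame 1: STRIKE. 10 + next two rolls (10+0) = 20. Cumulative: 20
Frame 2: STRIKE. 10 + next two rolls (0+10) = 20. Cumulative: 40
Frame 3: SPARE (0+10=10). 10 + next roll (10) = 20. Cumulative: 60
Frame 4: STRIKE. 10 + next two rolls (10+6) = 26. Cumulative: 86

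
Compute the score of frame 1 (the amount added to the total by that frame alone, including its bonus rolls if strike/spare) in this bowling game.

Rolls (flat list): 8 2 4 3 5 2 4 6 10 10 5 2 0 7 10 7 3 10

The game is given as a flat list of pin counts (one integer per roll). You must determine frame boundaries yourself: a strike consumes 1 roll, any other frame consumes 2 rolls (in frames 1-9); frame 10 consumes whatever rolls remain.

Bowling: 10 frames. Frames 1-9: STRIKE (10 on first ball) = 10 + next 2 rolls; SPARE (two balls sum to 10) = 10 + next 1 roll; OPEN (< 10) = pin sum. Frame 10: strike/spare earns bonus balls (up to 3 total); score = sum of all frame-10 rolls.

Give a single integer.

Frame 1: SPARE (8+2=10). 10 + next roll (4) = 14. Cumulative: 14
Frame 2: OPEN (4+3=7). Cumulative: 21
Frame 3: OPEN (5+2=7). Cumulative: 28

Answer: 14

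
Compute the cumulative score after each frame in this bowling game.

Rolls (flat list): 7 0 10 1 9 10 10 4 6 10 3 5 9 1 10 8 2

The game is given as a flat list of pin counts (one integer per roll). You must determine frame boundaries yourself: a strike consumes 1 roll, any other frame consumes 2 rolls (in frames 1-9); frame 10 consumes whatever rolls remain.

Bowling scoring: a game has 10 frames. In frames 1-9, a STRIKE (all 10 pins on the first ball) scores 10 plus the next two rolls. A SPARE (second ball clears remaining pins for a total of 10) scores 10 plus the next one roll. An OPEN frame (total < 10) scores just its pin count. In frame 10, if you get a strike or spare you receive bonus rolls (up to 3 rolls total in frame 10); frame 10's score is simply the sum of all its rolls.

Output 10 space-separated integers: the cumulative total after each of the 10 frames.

Frame 1: OPEN (7+0=7). Cumulative: 7
Frame 2: STRIKE. 10 + next two rolls (1+9) = 20. Cumulative: 27
Frame 3: SPARE (1+9=10). 10 + next roll (10) = 20. Cumulative: 47
Frame 4: STRIKE. 10 + next two rolls (10+4) = 24. Cumulative: 71
Frame 5: STRIKE. 10 + next two rolls (4+6) = 20. Cumulative: 91
Frame 6: SPARE (4+6=10). 10 + next roll (10) = 20. Cumulative: 111
Frame 7: STRIKE. 10 + next two rolls (3+5) = 18. Cumulative: 129
Frame 8: OPEN (3+5=8). Cumulative: 137
Frame 9: SPARE (9+1=10). 10 + next roll (10) = 20. Cumulative: 157
Frame 10: STRIKE. Sum of all frame-10 rolls (10+8+2) = 20. Cumulative: 177

Answer: 7 27 47 71 91 111 129 137 157 177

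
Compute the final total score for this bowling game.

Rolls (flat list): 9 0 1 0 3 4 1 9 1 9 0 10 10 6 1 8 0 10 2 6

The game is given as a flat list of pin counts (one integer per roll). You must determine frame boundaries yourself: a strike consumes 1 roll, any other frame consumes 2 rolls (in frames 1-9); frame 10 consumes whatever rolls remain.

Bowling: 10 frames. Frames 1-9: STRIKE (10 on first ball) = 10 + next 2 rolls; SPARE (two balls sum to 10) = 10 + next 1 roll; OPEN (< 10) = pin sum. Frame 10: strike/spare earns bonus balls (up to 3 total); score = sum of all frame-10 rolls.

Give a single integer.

Answer: 108

Derivation:
Frame 1: OPEN (9+0=9). Cumulative: 9
Frame 2: OPEN (1+0=1). Cumulative: 10
Frame 3: OPEN (3+4=7). Cumulative: 17
Frame 4: SPARE (1+9=10). 10 + next roll (1) = 11. Cumulative: 28
Frame 5: SPARE (1+9=10). 10 + next roll (0) = 10. Cumulative: 38
Frame 6: SPARE (0+10=10). 10 + next roll (10) = 20. Cumulative: 58
Frame 7: STRIKE. 10 + next two rolls (6+1) = 17. Cumulative: 75
Frame 8: OPEN (6+1=7). Cumulative: 82
Frame 9: OPEN (8+0=8). Cumulative: 90
Frame 10: STRIKE. Sum of all frame-10 rolls (10+2+6) = 18. Cumulative: 108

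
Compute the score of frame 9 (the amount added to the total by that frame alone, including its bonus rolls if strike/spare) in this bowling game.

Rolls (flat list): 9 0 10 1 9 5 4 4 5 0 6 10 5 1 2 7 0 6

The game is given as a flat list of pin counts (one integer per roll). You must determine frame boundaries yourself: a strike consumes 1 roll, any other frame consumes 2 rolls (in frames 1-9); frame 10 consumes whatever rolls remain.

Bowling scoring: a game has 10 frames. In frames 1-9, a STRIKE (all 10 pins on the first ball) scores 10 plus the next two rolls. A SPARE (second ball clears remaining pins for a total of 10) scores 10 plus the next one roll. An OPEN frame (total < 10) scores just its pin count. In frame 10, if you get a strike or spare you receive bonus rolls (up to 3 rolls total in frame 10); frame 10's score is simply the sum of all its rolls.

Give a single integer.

Answer: 9

Derivation:
Frame 1: OPEN (9+0=9). Cumulative: 9
Frame 2: STRIKE. 10 + next two rolls (1+9) = 20. Cumulative: 29
Frame 3: SPARE (1+9=10). 10 + next roll (5) = 15. Cumulative: 44
Frame 4: OPEN (5+4=9). Cumulative: 53
Frame 5: OPEN (4+5=9). Cumulative: 62
Frame 6: OPEN (0+6=6). Cumulative: 68
Frame 7: STRIKE. 10 + next two rolls (5+1) = 16. Cumulative: 84
Frame 8: OPEN (5+1=6). Cumulative: 90
Frame 9: OPEN (2+7=9). Cumulative: 99
Frame 10: OPEN. Sum of all frame-10 rolls (0+6) = 6. Cumulative: 105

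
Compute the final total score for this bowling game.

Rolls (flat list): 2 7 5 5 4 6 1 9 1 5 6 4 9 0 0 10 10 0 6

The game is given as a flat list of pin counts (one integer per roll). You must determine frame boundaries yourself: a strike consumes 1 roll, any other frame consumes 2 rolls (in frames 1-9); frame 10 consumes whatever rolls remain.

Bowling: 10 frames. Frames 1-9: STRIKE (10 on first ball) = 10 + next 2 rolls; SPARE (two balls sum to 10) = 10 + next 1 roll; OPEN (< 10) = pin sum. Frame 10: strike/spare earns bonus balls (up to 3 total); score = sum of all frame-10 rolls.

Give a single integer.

Frame 1: OPEN (2+7=9). Cumulative: 9
Frame 2: SPARE (5+5=10). 10 + next roll (4) = 14. Cumulative: 23
Frame 3: SPARE (4+6=10). 10 + next roll (1) = 11. Cumulative: 34
Frame 4: SPARE (1+9=10). 10 + next roll (1) = 11. Cumulative: 45
Frame 5: OPEN (1+5=6). Cumulative: 51
Frame 6: SPARE (6+4=10). 10 + next roll (9) = 19. Cumulative: 70
Frame 7: OPEN (9+0=9). Cumulative: 79
Frame 8: SPARE (0+10=10). 10 + next roll (10) = 20. Cumulative: 99
Frame 9: STRIKE. 10 + next two rolls (0+6) = 16. Cumulative: 115
Frame 10: OPEN. Sum of all frame-10 rolls (0+6) = 6. Cumulative: 121

Answer: 121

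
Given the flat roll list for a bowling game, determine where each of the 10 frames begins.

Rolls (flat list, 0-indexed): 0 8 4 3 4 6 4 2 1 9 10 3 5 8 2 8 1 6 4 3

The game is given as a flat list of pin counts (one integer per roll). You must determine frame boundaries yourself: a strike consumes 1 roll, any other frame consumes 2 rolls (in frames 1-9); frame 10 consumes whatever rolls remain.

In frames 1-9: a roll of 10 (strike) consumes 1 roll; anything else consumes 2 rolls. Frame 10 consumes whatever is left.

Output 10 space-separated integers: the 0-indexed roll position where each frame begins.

Frame 1 starts at roll index 0: rolls=0,8 (sum=8), consumes 2 rolls
Frame 2 starts at roll index 2: rolls=4,3 (sum=7), consumes 2 rolls
Frame 3 starts at roll index 4: rolls=4,6 (sum=10), consumes 2 rolls
Frame 4 starts at roll index 6: rolls=4,2 (sum=6), consumes 2 rolls
Frame 5 starts at roll index 8: rolls=1,9 (sum=10), consumes 2 rolls
Frame 6 starts at roll index 10: roll=10 (strike), consumes 1 roll
Frame 7 starts at roll index 11: rolls=3,5 (sum=8), consumes 2 rolls
Frame 8 starts at roll index 13: rolls=8,2 (sum=10), consumes 2 rolls
Frame 9 starts at roll index 15: rolls=8,1 (sum=9), consumes 2 rolls
Frame 10 starts at roll index 17: 3 remaining rolls

Answer: 0 2 4 6 8 10 11 13 15 17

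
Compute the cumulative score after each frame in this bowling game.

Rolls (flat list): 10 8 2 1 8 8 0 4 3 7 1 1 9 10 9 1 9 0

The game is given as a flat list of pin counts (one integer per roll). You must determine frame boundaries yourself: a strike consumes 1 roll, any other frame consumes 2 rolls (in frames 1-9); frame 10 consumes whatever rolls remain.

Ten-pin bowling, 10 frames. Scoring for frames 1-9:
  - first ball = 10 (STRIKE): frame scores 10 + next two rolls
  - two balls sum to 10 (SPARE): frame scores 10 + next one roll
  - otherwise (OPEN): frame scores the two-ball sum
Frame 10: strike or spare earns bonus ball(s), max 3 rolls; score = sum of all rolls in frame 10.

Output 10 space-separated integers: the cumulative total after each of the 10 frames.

Frame 1: STRIKE. 10 + next two rolls (8+2) = 20. Cumulative: 20
Frame 2: SPARE (8+2=10). 10 + next roll (1) = 11. Cumulative: 31
Frame 3: OPEN (1+8=9). Cumulative: 40
Frame 4: OPEN (8+0=8). Cumulative: 48
Frame 5: OPEN (4+3=7). Cumulative: 55
Frame 6: OPEN (7+1=8). Cumulative: 63
Frame 7: SPARE (1+9=10). 10 + next roll (10) = 20. Cumulative: 83
Frame 8: STRIKE. 10 + next two rolls (9+1) = 20. Cumulative: 103
Frame 9: SPARE (9+1=10). 10 + next roll (9) = 19. Cumulative: 122
Frame 10: OPEN. Sum of all frame-10 rolls (9+0) = 9. Cumulative: 131

Answer: 20 31 40 48 55 63 83 103 122 131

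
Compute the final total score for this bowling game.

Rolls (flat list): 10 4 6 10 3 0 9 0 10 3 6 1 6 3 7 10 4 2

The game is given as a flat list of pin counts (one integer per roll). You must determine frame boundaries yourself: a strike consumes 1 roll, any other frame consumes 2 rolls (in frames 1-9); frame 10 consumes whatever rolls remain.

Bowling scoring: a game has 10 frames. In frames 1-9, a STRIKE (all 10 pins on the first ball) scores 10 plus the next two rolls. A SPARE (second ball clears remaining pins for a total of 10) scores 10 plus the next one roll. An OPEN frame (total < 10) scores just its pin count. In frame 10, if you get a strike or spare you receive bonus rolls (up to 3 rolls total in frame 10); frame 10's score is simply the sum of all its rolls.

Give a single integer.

Answer: 136

Derivation:
Frame 1: STRIKE. 10 + next two rolls (4+6) = 20. Cumulative: 20
Frame 2: SPARE (4+6=10). 10 + next roll (10) = 20. Cumulative: 40
Frame 3: STRIKE. 10 + next two rolls (3+0) = 13. Cumulative: 53
Frame 4: OPEN (3+0=3). Cumulative: 56
Frame 5: OPEN (9+0=9). Cumulative: 65
Frame 6: STRIKE. 10 + next two rolls (3+6) = 19. Cumulative: 84
Frame 7: OPEN (3+6=9). Cumulative: 93
Frame 8: OPEN (1+6=7). Cumulative: 100
Frame 9: SPARE (3+7=10). 10 + next roll (10) = 20. Cumulative: 120
Frame 10: STRIKE. Sum of all frame-10 rolls (10+4+2) = 16. Cumulative: 136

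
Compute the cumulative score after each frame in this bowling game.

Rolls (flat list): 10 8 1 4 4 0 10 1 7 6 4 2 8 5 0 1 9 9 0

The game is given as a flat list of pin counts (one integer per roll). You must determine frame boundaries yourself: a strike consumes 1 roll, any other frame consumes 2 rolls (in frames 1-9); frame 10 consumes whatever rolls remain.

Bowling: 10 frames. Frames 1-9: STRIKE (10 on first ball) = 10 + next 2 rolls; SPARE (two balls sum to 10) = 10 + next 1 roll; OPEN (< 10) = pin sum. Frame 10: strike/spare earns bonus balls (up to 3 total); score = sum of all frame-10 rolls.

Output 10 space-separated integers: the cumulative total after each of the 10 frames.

Frame 1: STRIKE. 10 + next two rolls (8+1) = 19. Cumulative: 19
Frame 2: OPEN (8+1=9). Cumulative: 28
Frame 3: OPEN (4+4=8). Cumulative: 36
Frame 4: SPARE (0+10=10). 10 + next roll (1) = 11. Cumulative: 47
Frame 5: OPEN (1+7=8). Cumulative: 55
Frame 6: SPARE (6+4=10). 10 + next roll (2) = 12. Cumulative: 67
Frame 7: SPARE (2+8=10). 10 + next roll (5) = 15. Cumulative: 82
Frame 8: OPEN (5+0=5). Cumulative: 87
Frame 9: SPARE (1+9=10). 10 + next roll (9) = 19. Cumulative: 106
Frame 10: OPEN. Sum of all frame-10 rolls (9+0) = 9. Cumulative: 115

Answer: 19 28 36 47 55 67 82 87 106 115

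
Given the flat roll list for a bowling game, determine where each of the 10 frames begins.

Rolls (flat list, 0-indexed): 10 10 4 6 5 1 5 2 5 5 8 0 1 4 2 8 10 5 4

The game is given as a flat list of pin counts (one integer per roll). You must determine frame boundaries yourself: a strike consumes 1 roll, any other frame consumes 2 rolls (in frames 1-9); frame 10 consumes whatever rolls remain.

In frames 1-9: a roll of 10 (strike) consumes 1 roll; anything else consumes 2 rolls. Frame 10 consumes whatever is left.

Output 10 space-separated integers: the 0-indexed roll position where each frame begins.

Answer: 0 1 2 4 6 8 10 12 14 16

Derivation:
Frame 1 starts at roll index 0: roll=10 (strike), consumes 1 roll
Frame 2 starts at roll index 1: roll=10 (strike), consumes 1 roll
Frame 3 starts at roll index 2: rolls=4,6 (sum=10), consumes 2 rolls
Frame 4 starts at roll index 4: rolls=5,1 (sum=6), consumes 2 rolls
Frame 5 starts at roll index 6: rolls=5,2 (sum=7), consumes 2 rolls
Frame 6 starts at roll index 8: rolls=5,5 (sum=10), consumes 2 rolls
Frame 7 starts at roll index 10: rolls=8,0 (sum=8), consumes 2 rolls
Frame 8 starts at roll index 12: rolls=1,4 (sum=5), consumes 2 rolls
Frame 9 starts at roll index 14: rolls=2,8 (sum=10), consumes 2 rolls
Frame 10 starts at roll index 16: 3 remaining rolls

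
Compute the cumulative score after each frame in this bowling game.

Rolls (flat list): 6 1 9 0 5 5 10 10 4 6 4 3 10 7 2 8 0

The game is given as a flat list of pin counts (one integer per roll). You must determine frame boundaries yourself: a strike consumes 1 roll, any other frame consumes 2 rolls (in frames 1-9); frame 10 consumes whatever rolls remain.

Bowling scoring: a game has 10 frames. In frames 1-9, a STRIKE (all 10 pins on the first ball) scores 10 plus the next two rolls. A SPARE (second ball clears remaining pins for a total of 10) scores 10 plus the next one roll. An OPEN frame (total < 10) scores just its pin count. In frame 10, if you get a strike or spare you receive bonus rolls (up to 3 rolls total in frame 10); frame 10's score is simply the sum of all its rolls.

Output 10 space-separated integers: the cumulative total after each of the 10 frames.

Frame 1: OPEN (6+1=7). Cumulative: 7
Frame 2: OPEN (9+0=9). Cumulative: 16
Frame 3: SPARE (5+5=10). 10 + next roll (10) = 20. Cumulative: 36
Frame 4: STRIKE. 10 + next two rolls (10+4) = 24. Cumulative: 60
Frame 5: STRIKE. 10 + next two rolls (4+6) = 20. Cumulative: 80
Frame 6: SPARE (4+6=10). 10 + next roll (4) = 14. Cumulative: 94
Frame 7: OPEN (4+3=7). Cumulative: 101
Frame 8: STRIKE. 10 + next two rolls (7+2) = 19. Cumulative: 120
Frame 9: OPEN (7+2=9). Cumulative: 129
Frame 10: OPEN. Sum of all frame-10 rolls (8+0) = 8. Cumulative: 137

Answer: 7 16 36 60 80 94 101 120 129 137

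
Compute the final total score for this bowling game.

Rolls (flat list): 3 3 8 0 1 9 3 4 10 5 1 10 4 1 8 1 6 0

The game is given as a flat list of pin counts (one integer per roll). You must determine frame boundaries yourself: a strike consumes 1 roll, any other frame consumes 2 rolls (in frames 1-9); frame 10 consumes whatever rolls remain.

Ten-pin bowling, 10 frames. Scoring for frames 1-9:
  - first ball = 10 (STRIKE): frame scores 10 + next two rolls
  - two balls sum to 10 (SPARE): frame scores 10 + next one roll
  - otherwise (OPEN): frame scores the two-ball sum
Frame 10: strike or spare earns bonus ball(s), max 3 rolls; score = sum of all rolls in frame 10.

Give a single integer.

Frame 1: OPEN (3+3=6). Cumulative: 6
Frame 2: OPEN (8+0=8). Cumulative: 14
Frame 3: SPARE (1+9=10). 10 + next roll (3) = 13. Cumulative: 27
Frame 4: OPEN (3+4=7). Cumulative: 34
Frame 5: STRIKE. 10 + next two rolls (5+1) = 16. Cumulative: 50
Frame 6: OPEN (5+1=6). Cumulative: 56
Frame 7: STRIKE. 10 + next two rolls (4+1) = 15. Cumulative: 71
Frame 8: OPEN (4+1=5). Cumulative: 76
Frame 9: OPEN (8+1=9). Cumulative: 85
Frame 10: OPEN. Sum of all frame-10 rolls (6+0) = 6. Cumulative: 91

Answer: 91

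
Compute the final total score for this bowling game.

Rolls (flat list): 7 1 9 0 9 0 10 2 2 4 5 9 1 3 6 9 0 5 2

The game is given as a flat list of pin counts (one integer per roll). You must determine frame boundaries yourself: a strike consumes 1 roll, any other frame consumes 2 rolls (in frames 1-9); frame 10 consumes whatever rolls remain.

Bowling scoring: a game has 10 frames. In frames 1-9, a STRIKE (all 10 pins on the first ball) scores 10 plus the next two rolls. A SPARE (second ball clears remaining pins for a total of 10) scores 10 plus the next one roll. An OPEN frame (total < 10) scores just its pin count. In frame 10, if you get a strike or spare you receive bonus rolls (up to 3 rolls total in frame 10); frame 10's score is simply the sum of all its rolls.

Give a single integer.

Answer: 91

Derivation:
Frame 1: OPEN (7+1=8). Cumulative: 8
Frame 2: OPEN (9+0=9). Cumulative: 17
Frame 3: OPEN (9+0=9). Cumulative: 26
Frame 4: STRIKE. 10 + next two rolls (2+2) = 14. Cumulative: 40
Frame 5: OPEN (2+2=4). Cumulative: 44
Frame 6: OPEN (4+5=9). Cumulative: 53
Frame 7: SPARE (9+1=10). 10 + next roll (3) = 13. Cumulative: 66
Frame 8: OPEN (3+6=9). Cumulative: 75
Frame 9: OPEN (9+0=9). Cumulative: 84
Frame 10: OPEN. Sum of all frame-10 rolls (5+2) = 7. Cumulative: 91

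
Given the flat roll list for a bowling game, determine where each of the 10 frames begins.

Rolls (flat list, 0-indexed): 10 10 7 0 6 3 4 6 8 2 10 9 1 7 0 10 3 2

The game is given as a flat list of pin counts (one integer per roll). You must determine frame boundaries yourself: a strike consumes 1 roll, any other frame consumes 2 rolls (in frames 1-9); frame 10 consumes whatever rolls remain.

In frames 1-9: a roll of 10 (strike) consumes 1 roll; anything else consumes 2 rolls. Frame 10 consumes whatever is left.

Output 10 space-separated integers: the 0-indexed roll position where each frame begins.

Answer: 0 1 2 4 6 8 10 11 13 15

Derivation:
Frame 1 starts at roll index 0: roll=10 (strike), consumes 1 roll
Frame 2 starts at roll index 1: roll=10 (strike), consumes 1 roll
Frame 3 starts at roll index 2: rolls=7,0 (sum=7), consumes 2 rolls
Frame 4 starts at roll index 4: rolls=6,3 (sum=9), consumes 2 rolls
Frame 5 starts at roll index 6: rolls=4,6 (sum=10), consumes 2 rolls
Frame 6 starts at roll index 8: rolls=8,2 (sum=10), consumes 2 rolls
Frame 7 starts at roll index 10: roll=10 (strike), consumes 1 roll
Frame 8 starts at roll index 11: rolls=9,1 (sum=10), consumes 2 rolls
Frame 9 starts at roll index 13: rolls=7,0 (sum=7), consumes 2 rolls
Frame 10 starts at roll index 15: 3 remaining rolls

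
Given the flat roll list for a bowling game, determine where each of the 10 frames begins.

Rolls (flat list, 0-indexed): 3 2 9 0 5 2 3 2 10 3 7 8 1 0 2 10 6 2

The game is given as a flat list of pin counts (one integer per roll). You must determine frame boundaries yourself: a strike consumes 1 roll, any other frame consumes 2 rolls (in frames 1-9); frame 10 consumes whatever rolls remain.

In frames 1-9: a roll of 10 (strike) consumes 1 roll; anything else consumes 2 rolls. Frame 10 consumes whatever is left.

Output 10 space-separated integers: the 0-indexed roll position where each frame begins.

Answer: 0 2 4 6 8 9 11 13 15 16

Derivation:
Frame 1 starts at roll index 0: rolls=3,2 (sum=5), consumes 2 rolls
Frame 2 starts at roll index 2: rolls=9,0 (sum=9), consumes 2 rolls
Frame 3 starts at roll index 4: rolls=5,2 (sum=7), consumes 2 rolls
Frame 4 starts at roll index 6: rolls=3,2 (sum=5), consumes 2 rolls
Frame 5 starts at roll index 8: roll=10 (strike), consumes 1 roll
Frame 6 starts at roll index 9: rolls=3,7 (sum=10), consumes 2 rolls
Frame 7 starts at roll index 11: rolls=8,1 (sum=9), consumes 2 rolls
Frame 8 starts at roll index 13: rolls=0,2 (sum=2), consumes 2 rolls
Frame 9 starts at roll index 15: roll=10 (strike), consumes 1 roll
Frame 10 starts at roll index 16: 2 remaining rolls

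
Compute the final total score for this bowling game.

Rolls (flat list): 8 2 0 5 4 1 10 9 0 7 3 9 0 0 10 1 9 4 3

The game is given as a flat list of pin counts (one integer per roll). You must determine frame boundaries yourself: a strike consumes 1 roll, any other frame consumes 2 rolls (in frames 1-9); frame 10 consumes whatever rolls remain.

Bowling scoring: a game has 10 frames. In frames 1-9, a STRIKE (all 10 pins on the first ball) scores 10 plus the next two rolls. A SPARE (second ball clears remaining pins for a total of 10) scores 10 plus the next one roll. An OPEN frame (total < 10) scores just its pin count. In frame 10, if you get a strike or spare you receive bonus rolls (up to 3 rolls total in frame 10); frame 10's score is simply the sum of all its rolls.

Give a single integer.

Frame 1: SPARE (8+2=10). 10 + next roll (0) = 10. Cumulative: 10
Frame 2: OPEN (0+5=5). Cumulative: 15
Frame 3: OPEN (4+1=5). Cumulative: 20
Frame 4: STRIKE. 10 + next two rolls (9+0) = 19. Cumulative: 39
Frame 5: OPEN (9+0=9). Cumulative: 48
Frame 6: SPARE (7+3=10). 10 + next roll (9) = 19. Cumulative: 67
Frame 7: OPEN (9+0=9). Cumulative: 76
Frame 8: SPARE (0+10=10). 10 + next roll (1) = 11. Cumulative: 87
Frame 9: SPARE (1+9=10). 10 + next roll (4) = 14. Cumulative: 101
Frame 10: OPEN. Sum of all frame-10 rolls (4+3) = 7. Cumulative: 108

Answer: 108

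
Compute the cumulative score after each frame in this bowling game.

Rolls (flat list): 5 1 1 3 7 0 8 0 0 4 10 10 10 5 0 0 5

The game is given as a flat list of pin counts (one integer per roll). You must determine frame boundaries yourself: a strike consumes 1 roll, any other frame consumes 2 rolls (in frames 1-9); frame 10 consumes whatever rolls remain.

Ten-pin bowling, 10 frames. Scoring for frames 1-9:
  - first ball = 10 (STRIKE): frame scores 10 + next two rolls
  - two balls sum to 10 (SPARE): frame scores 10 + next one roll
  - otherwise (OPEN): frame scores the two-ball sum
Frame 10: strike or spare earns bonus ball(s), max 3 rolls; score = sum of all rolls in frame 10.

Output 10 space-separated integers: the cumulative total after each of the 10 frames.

Frame 1: OPEN (5+1=6). Cumulative: 6
Frame 2: OPEN (1+3=4). Cumulative: 10
Frame 3: OPEN (7+0=7). Cumulative: 17
Frame 4: OPEN (8+0=8). Cumulative: 25
Frame 5: OPEN (0+4=4). Cumulative: 29
Frame 6: STRIKE. 10 + next two rolls (10+10) = 30. Cumulative: 59
Frame 7: STRIKE. 10 + next two rolls (10+5) = 25. Cumulative: 84
Frame 8: STRIKE. 10 + next two rolls (5+0) = 15. Cumulative: 99
Frame 9: OPEN (5+0=5). Cumulative: 104
Frame 10: OPEN. Sum of all frame-10 rolls (0+5) = 5. Cumulative: 109

Answer: 6 10 17 25 29 59 84 99 104 109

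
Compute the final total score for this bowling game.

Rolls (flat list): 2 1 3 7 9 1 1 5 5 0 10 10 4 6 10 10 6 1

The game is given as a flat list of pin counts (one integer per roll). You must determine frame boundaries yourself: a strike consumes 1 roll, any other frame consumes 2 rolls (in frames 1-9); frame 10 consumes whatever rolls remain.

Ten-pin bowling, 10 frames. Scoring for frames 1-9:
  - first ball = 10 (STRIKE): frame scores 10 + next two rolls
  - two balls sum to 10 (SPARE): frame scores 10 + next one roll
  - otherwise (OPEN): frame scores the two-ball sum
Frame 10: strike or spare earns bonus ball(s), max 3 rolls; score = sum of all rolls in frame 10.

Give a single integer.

Frame 1: OPEN (2+1=3). Cumulative: 3
Frame 2: SPARE (3+7=10). 10 + next roll (9) = 19. Cumulative: 22
Frame 3: SPARE (9+1=10). 10 + next roll (1) = 11. Cumulative: 33
Frame 4: OPEN (1+5=6). Cumulative: 39
Frame 5: OPEN (5+0=5). Cumulative: 44
Frame 6: STRIKE. 10 + next two rolls (10+4) = 24. Cumulative: 68
Frame 7: STRIKE. 10 + next two rolls (4+6) = 20. Cumulative: 88
Frame 8: SPARE (4+6=10). 10 + next roll (10) = 20. Cumulative: 108
Frame 9: STRIKE. 10 + next two rolls (10+6) = 26. Cumulative: 134
Frame 10: STRIKE. Sum of all frame-10 rolls (10+6+1) = 17. Cumulative: 151

Answer: 151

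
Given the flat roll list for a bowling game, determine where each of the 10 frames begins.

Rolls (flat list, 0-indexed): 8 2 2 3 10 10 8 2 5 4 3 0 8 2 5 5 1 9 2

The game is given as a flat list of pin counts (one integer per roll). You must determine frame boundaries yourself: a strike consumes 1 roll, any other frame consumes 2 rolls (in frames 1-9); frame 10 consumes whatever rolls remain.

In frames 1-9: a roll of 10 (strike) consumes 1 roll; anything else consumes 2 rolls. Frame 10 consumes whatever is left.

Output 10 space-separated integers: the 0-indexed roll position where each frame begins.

Frame 1 starts at roll index 0: rolls=8,2 (sum=10), consumes 2 rolls
Frame 2 starts at roll index 2: rolls=2,3 (sum=5), consumes 2 rolls
Frame 3 starts at roll index 4: roll=10 (strike), consumes 1 roll
Frame 4 starts at roll index 5: roll=10 (strike), consumes 1 roll
Frame 5 starts at roll index 6: rolls=8,2 (sum=10), consumes 2 rolls
Frame 6 starts at roll index 8: rolls=5,4 (sum=9), consumes 2 rolls
Frame 7 starts at roll index 10: rolls=3,0 (sum=3), consumes 2 rolls
Frame 8 starts at roll index 12: rolls=8,2 (sum=10), consumes 2 rolls
Frame 9 starts at roll index 14: rolls=5,5 (sum=10), consumes 2 rolls
Frame 10 starts at roll index 16: 3 remaining rolls

Answer: 0 2 4 5 6 8 10 12 14 16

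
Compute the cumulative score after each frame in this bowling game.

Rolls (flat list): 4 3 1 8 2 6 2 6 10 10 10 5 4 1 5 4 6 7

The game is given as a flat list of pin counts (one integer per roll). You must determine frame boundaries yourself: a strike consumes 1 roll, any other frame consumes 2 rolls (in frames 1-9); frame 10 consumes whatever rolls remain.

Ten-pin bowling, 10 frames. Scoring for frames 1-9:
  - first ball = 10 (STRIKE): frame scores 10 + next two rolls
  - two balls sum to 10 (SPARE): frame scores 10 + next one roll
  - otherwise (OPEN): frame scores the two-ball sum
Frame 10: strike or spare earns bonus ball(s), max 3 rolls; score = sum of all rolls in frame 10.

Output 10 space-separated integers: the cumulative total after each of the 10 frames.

Answer: 7 16 24 32 62 87 106 115 121 138

Derivation:
Frame 1: OPEN (4+3=7). Cumulative: 7
Frame 2: OPEN (1+8=9). Cumulative: 16
Frame 3: OPEN (2+6=8). Cumulative: 24
Frame 4: OPEN (2+6=8). Cumulative: 32
Frame 5: STRIKE. 10 + next two rolls (10+10) = 30. Cumulative: 62
Frame 6: STRIKE. 10 + next two rolls (10+5) = 25. Cumulative: 87
Frame 7: STRIKE. 10 + next two rolls (5+4) = 19. Cumulative: 106
Frame 8: OPEN (5+4=9). Cumulative: 115
Frame 9: OPEN (1+5=6). Cumulative: 121
Frame 10: SPARE. Sum of all frame-10 rolls (4+6+7) = 17. Cumulative: 138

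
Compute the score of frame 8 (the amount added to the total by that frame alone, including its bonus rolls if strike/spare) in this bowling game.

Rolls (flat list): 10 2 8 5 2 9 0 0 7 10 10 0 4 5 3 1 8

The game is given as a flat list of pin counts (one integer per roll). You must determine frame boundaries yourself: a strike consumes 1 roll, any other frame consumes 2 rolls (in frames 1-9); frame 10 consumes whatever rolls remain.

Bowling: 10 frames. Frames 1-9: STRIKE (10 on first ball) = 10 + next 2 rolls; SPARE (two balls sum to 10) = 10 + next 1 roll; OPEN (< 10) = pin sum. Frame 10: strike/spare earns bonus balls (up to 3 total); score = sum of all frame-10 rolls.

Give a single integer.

Answer: 4

Derivation:
Frame 1: STRIKE. 10 + next two rolls (2+8) = 20. Cumulative: 20
Frame 2: SPARE (2+8=10). 10 + next roll (5) = 15. Cumulative: 35
Frame 3: OPEN (5+2=7). Cumulative: 42
Frame 4: OPEN (9+0=9). Cumulative: 51
Frame 5: OPEN (0+7=7). Cumulative: 58
Frame 6: STRIKE. 10 + next two rolls (10+0) = 20. Cumulative: 78
Frame 7: STRIKE. 10 + next two rolls (0+4) = 14. Cumulative: 92
Frame 8: OPEN (0+4=4). Cumulative: 96
Frame 9: OPEN (5+3=8). Cumulative: 104
Frame 10: OPEN. Sum of all frame-10 rolls (1+8) = 9. Cumulative: 113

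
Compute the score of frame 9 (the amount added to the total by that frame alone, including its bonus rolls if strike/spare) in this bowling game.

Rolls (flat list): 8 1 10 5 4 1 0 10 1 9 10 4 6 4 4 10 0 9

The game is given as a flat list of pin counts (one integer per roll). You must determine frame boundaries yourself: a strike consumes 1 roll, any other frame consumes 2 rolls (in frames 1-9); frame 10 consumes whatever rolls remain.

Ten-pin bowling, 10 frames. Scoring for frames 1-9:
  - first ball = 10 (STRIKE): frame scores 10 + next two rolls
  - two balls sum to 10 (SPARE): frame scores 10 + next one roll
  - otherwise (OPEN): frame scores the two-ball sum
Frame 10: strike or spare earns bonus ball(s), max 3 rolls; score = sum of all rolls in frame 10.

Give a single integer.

Answer: 8

Derivation:
Frame 1: OPEN (8+1=9). Cumulative: 9
Frame 2: STRIKE. 10 + next two rolls (5+4) = 19. Cumulative: 28
Frame 3: OPEN (5+4=9). Cumulative: 37
Frame 4: OPEN (1+0=1). Cumulative: 38
Frame 5: STRIKE. 10 + next two rolls (1+9) = 20. Cumulative: 58
Frame 6: SPARE (1+9=10). 10 + next roll (10) = 20. Cumulative: 78
Frame 7: STRIKE. 10 + next two rolls (4+6) = 20. Cumulative: 98
Frame 8: SPARE (4+6=10). 10 + next roll (4) = 14. Cumulative: 112
Frame 9: OPEN (4+4=8). Cumulative: 120
Frame 10: STRIKE. Sum of all frame-10 rolls (10+0+9) = 19. Cumulative: 139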